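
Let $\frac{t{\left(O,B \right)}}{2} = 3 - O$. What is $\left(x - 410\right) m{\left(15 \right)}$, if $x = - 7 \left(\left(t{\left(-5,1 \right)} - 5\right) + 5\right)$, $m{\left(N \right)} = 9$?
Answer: $-4698$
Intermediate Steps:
$t{\left(O,B \right)} = 6 - 2 O$ ($t{\left(O,B \right)} = 2 \left(3 - O\right) = 6 - 2 O$)
$x = -112$ ($x = - 7 \left(\left(\left(6 - -10\right) - 5\right) + 5\right) = - 7 \left(\left(\left(6 + 10\right) - 5\right) + 5\right) = - 7 \left(\left(16 - 5\right) + 5\right) = - 7 \left(11 + 5\right) = \left(-7\right) 16 = -112$)
$\left(x - 410\right) m{\left(15 \right)} = \left(-112 - 410\right) 9 = \left(-522\right) 9 = -4698$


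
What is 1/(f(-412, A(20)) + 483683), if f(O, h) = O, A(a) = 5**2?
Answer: 1/483271 ≈ 2.0692e-6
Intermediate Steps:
A(a) = 25
1/(f(-412, A(20)) + 483683) = 1/(-412 + 483683) = 1/483271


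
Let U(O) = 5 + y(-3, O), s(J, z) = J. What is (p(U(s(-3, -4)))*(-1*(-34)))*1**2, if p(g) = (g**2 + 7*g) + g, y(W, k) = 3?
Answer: 4352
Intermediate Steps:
U(O) = 8 (U(O) = 5 + 3 = 8)
p(g) = g**2 + 8*g
(p(U(s(-3, -4)))*(-1*(-34)))*1**2 = ((8*(8 + 8))*(-1*(-34)))*1**2 = ((8*16)*34)*1 = (128*34)*1 = 4352*1 = 4352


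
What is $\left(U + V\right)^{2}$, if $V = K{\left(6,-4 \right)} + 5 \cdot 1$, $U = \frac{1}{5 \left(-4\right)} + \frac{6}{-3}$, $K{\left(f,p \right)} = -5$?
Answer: $\frac{1681}{400} \approx 4.2025$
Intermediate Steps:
$U = - \frac{41}{20}$ ($U = \frac{1}{5} \left(- \frac{1}{4}\right) + 6 \left(- \frac{1}{3}\right) = - \frac{1}{20} - 2 = - \frac{41}{20} \approx -2.05$)
$V = 0$ ($V = -5 + 5 \cdot 1 = -5 + 5 = 0$)
$\left(U + V\right)^{2} = \left(- \frac{41}{20} + 0\right)^{2} = \left(- \frac{41}{20}\right)^{2} = \frac{1681}{400}$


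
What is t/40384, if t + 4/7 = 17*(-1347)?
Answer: -160297/282688 ≈ -0.56705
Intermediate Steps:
t = -160297/7 (t = -4/7 + 17*(-1347) = -4/7 - 22899 = -160297/7 ≈ -22900.)
t/40384 = -160297/7/40384 = -160297/7*1/40384 = -160297/282688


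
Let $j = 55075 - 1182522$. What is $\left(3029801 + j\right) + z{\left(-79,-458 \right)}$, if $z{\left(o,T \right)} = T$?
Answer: $1901896$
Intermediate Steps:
$j = -1127447$
$\left(3029801 + j\right) + z{\left(-79,-458 \right)} = \left(3029801 - 1127447\right) - 458 = 1902354 - 458 = 1901896$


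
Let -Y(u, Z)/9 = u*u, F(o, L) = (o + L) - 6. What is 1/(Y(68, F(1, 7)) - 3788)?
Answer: -1/45404 ≈ -2.2024e-5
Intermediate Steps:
F(o, L) = -6 + L + o (F(o, L) = (L + o) - 6 = -6 + L + o)
Y(u, Z) = -9*u**2 (Y(u, Z) = -9*u*u = -9*u**2)
1/(Y(68, F(1, 7)) - 3788) = 1/(-9*68**2 - 3788) = 1/(-9*4624 - 3788) = 1/(-41616 - 3788) = 1/(-45404) = -1/45404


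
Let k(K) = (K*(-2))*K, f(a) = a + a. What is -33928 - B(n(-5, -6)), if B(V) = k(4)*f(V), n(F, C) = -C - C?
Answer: -33160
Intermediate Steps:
n(F, C) = -2*C
f(a) = 2*a
k(K) = -2*K**2 (k(K) = (-2*K)*K = -2*K**2)
B(V) = -64*V (B(V) = (-2*4**2)*(2*V) = (-2*16)*(2*V) = -64*V)
-33928 - B(n(-5, -6)) = -33928 - (-64)*(-2*(-6)) = -33928 - (-64)*12 = -33928 - 1*(-768) = -33928 + 768 = -33160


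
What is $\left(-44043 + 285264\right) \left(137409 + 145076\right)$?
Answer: $68141314185$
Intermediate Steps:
$\left(-44043 + 285264\right) \left(137409 + 145076\right) = 241221 \cdot 282485 = 68141314185$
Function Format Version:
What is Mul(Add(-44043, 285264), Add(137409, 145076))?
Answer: 68141314185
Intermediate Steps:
Mul(Add(-44043, 285264), Add(137409, 145076)) = Mul(241221, 282485) = 68141314185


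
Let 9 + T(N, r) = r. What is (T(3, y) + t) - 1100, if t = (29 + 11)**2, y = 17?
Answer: 508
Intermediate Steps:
T(N, r) = -9 + r
t = 1600 (t = 40**2 = 1600)
(T(3, y) + t) - 1100 = ((-9 + 17) + 1600) - 1100 = (8 + 1600) - 1100 = 1608 - 1100 = 508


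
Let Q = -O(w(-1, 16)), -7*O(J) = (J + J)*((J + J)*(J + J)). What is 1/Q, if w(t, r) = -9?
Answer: -7/5832 ≈ -0.0012003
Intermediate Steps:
O(J) = -8*J³/7 (O(J) = -(J + J)*(J + J)*(J + J)/7 = -2*J*(2*J)*(2*J)/7 = -2*J*4*J²/7 = -8*J³/7)
Q = -5832/7 (Q = -(-8)*(-9)³/7 = -(-8)*(-729)/7 = -1*5832/7 = -5832/7 ≈ -833.14)
1/Q = 1/(-5832/7) = -7/5832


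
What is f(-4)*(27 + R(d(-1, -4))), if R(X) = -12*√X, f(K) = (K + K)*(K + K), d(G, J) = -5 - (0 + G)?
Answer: 1728 - 1536*I ≈ 1728.0 - 1536.0*I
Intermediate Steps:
d(G, J) = -5 - G
f(K) = 4*K² (f(K) = (2*K)*(2*K) = 4*K²)
f(-4)*(27 + R(d(-1, -4))) = (4*(-4)²)*(27 - 12*√(-5 - 1*(-1))) = (4*16)*(27 - 12*√(-5 + 1)) = 64*(27 - 24*I) = 1728 - 1536*I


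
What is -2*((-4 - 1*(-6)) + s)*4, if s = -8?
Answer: 48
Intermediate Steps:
-2*((-4 - 1*(-6)) + s)*4 = -2*((-4 - 1*(-6)) - 8)*4 = -2*((-4 + 6) - 8)*4 = -2*(2 - 8)*4 = -(-12)*4 = -2*(-24) = 48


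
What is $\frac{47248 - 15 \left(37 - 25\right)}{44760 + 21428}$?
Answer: $\frac{11767}{16547} \approx 0.71113$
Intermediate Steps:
$\frac{47248 - 15 \left(37 - 25\right)}{44760 + 21428} = \frac{47248 - 180}{66188} = \left(47248 - 180\right) \frac{1}{66188} = 47068 \cdot \frac{1}{66188} = \frac{11767}{16547}$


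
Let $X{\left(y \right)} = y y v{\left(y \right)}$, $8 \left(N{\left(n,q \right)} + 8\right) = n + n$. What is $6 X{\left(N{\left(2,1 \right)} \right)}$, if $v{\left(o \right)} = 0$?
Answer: $0$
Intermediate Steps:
$N{\left(n,q \right)} = -8 + \frac{n}{4}$ ($N{\left(n,q \right)} = -8 + \frac{n + n}{8} = -8 + \frac{2 n}{8} = -8 + \frac{n}{4}$)
$X{\left(y \right)} = 0$ ($X{\left(y \right)} = y y 0 = y^{2} \cdot 0 = 0$)
$6 X{\left(N{\left(2,1 \right)} \right)} = 6 \cdot 0 = 0$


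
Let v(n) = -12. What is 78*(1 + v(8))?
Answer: -858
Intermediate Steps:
78*(1 + v(8)) = 78*(1 - 12) = 78*(-11) = -858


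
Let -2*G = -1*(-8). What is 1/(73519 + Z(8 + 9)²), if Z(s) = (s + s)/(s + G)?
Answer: 169/12425867 ≈ 1.3601e-5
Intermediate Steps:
G = -4 (G = -(-1)*(-8)/2 = -½*8 = -4)
Z(s) = 2*s/(-4 + s) (Z(s) = (s + s)/(s - 4) = (2*s)/(-4 + s) = 2*s/(-4 + s))
1/(73519 + Z(8 + 9)²) = 1/(73519 + (2*(8 + 9)/(-4 + (8 + 9)))²) = 1/(73519 + (2*17/(-4 + 17))²) = 1/(73519 + (2*17/13)²) = 1/(73519 + (2*17*(1/13))²) = 1/(73519 + (34/13)²) = 1/(73519 + 1156/169) = 1/(12425867/169) = 169/12425867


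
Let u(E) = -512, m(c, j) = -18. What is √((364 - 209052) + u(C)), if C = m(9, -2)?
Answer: 20*I*√523 ≈ 457.38*I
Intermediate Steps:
C = -18
√((364 - 209052) + u(C)) = √((364 - 209052) - 512) = √(-208688 - 512) = √(-209200) = 20*I*√523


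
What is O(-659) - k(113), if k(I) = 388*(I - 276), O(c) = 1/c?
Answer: 41677795/659 ≈ 63244.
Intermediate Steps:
k(I) = -107088 + 388*I (k(I) = 388*(-276 + I) = -107088 + 388*I)
O(-659) - k(113) = 1/(-659) - (-107088 + 388*113) = -1/659 - (-107088 + 43844) = -1/659 - 1*(-63244) = -1/659 + 63244 = 41677795/659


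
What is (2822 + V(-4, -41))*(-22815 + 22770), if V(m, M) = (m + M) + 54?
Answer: -127395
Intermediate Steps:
V(m, M) = 54 + M + m (V(m, M) = (M + m) + 54 = 54 + M + m)
(2822 + V(-4, -41))*(-22815 + 22770) = (2822 + (54 - 41 - 4))*(-22815 + 22770) = (2822 + 9)*(-45) = 2831*(-45) = -127395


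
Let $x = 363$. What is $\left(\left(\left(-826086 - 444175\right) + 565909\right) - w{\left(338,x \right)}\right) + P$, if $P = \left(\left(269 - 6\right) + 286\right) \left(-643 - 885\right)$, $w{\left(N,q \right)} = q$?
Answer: $-1543587$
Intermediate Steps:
$P = -838872$ ($P = \left(263 + 286\right) \left(-1528\right) = 549 \left(-1528\right) = -838872$)
$\left(\left(\left(-826086 - 444175\right) + 565909\right) - w{\left(338,x \right)}\right) + P = \left(\left(\left(-826086 - 444175\right) + 565909\right) - 363\right) - 838872 = \left(\left(-1270261 + 565909\right) - 363\right) - 838872 = \left(-704352 - 363\right) - 838872 = -704715 - 838872 = -1543587$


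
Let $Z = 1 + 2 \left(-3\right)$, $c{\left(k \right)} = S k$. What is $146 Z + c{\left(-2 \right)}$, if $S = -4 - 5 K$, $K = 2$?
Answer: $-702$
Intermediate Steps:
$S = -14$ ($S = -4 - 10 = -14$)
$c{\left(k \right)} = - 14 k$
$Z = -5$ ($Z = 1 - 6 = -5$)
$146 Z + c{\left(-2 \right)} = 146 \left(-5\right) - -28 = -730 + 28 = -702$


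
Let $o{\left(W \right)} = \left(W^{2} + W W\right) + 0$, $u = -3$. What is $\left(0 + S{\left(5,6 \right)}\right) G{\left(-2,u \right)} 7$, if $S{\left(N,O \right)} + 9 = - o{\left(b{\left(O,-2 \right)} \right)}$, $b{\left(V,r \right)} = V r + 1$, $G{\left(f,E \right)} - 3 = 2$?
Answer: $-8785$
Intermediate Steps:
$G{\left(f,E \right)} = 5$ ($G{\left(f,E \right)} = 3 + 2 = 5$)
$b{\left(V,r \right)} = 1 + V r$
$o{\left(W \right)} = 2 W^{2}$ ($o{\left(W \right)} = \left(W^{2} + W^{2}\right) + 0 = 2 W^{2} + 0 = 2 W^{2}$)
$S{\left(N,O \right)} = -9 - 2 \left(1 - 2 O\right)^{2}$ ($S{\left(N,O \right)} = -9 - 2 \left(1 + O \left(-2\right)\right)^{2} = -9 - 2 \left(1 - 2 O\right)^{2}$)
$\left(0 + S{\left(5,6 \right)}\right) G{\left(-2,u \right)} 7 = \left(0 - \left(-37 + 288\right)\right) 5 \cdot 7 = \left(0 - 251\right) 5 \cdot 7 = \left(-251\right) 5 \cdot 7 = \left(-1255\right) 7 = -8785$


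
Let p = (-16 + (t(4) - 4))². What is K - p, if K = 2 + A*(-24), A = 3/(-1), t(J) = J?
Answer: -182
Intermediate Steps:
A = -3 (A = 3*(-1) = -3)
K = 74 (K = 2 - 3*(-24) = 2 + 72 = 74)
p = 256 (p = (-16 + (4 - 4))² = (-16 + 0)² = (-16)² = 256)
K - p = 74 - 1*256 = 74 - 256 = -182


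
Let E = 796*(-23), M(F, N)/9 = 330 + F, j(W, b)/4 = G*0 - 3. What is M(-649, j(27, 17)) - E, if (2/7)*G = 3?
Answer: 15437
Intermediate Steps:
G = 21/2 (G = (7/2)*3 = 21/2 ≈ 10.500)
j(W, b) = -12 (j(W, b) = 4*((21/2)*0 - 3) = 4*(0 - 3) = 4*(-3) = -12)
M(F, N) = 2970 + 9*F (M(F, N) = 9*(330 + F) = 2970 + 9*F)
E = -18308
M(-649, j(27, 17)) - E = (2970 + 9*(-649)) - 1*(-18308) = (2970 - 5841) + 18308 = -2871 + 18308 = 15437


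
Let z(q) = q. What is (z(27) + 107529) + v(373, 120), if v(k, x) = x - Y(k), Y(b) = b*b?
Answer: -31453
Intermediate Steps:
Y(b) = b²
v(k, x) = x - k²
(z(27) + 107529) + v(373, 120) = (27 + 107529) + (120 - 1*373²) = 107556 + (120 - 1*139129) = 107556 + (120 - 139129) = 107556 - 139009 = -31453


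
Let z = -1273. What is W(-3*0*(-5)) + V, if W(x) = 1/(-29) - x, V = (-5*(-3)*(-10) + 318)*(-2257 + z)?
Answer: -17198161/29 ≈ -5.9304e+5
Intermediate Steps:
V = -593040 (V = (-5*(-3)*(-10) + 318)*(-2257 - 1273) = (15*(-10) + 318)*(-3530) = (-150 + 318)*(-3530) = 168*(-3530) = -593040)
W(x) = -1/29 - x
W(-3*0*(-5)) + V = (-1/29 - (-3*0)*(-5)) - 593040 = (-1/29 - 0*(-5)) - 593040 = (-1/29 - 1*0) - 593040 = (-1/29 + 0) - 593040 = -1/29 - 593040 = -17198161/29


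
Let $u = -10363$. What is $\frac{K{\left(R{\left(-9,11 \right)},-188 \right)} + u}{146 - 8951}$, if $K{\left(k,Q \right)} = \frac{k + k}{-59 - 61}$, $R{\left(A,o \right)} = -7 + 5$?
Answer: $\frac{310889}{264150} \approx 1.1769$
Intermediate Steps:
$R{\left(A,o \right)} = -2$
$K{\left(k,Q \right)} = - \frac{k}{60}$ ($K{\left(k,Q \right)} = \frac{2 k}{-120} = 2 k \left(- \frac{1}{120}\right) = - \frac{k}{60}$)
$\frac{K{\left(R{\left(-9,11 \right)},-188 \right)} + u}{146 - 8951} = \frac{\left(- \frac{1}{60}\right) \left(-2\right) - 10363}{146 - 8951} = \frac{\frac{1}{30} - 10363}{-8805} = \left(- \frac{310889}{30}\right) \left(- \frac{1}{8805}\right) = \frac{310889}{264150}$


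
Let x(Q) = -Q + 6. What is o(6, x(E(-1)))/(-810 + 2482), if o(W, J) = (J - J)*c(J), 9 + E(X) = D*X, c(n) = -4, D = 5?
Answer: 0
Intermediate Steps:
E(X) = -9 + 5*X
x(Q) = 6 - Q
o(W, J) = 0 (o(W, J) = (J - J)*(-4) = 0*(-4) = 0)
o(6, x(E(-1)))/(-810 + 2482) = 0/(-810 + 2482) = 0/1672 = (1/1672)*0 = 0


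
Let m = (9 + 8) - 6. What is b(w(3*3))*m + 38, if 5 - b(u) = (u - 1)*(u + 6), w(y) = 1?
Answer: 93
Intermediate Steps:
b(u) = 5 - (-1 + u)*(6 + u) (b(u) = 5 - (u - 1)*(u + 6) = 5 - (-1 + u)*(6 + u))
m = 11 (m = 17 - 6 = 11)
b(w(3*3))*m + 38 = (11 - 1*1**2 - 5*1)*11 + 38 = (11 - 1*1 - 5)*11 + 38 = (11 - 1 - 5)*11 + 38 = 5*11 + 38 = 55 + 38 = 93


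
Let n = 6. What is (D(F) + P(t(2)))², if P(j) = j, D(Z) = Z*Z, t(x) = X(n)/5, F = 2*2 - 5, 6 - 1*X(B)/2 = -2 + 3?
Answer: 9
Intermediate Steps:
X(B) = 10 (X(B) = 12 - 2*(-2 + 3) = 12 - 2*1 = 12 - 2 = 10)
F = -1 (F = 4 - 5 = -1)
t(x) = 2 (t(x) = 10/5 = 10*(⅕) = 2)
D(Z) = Z²
(D(F) + P(t(2)))² = ((-1)² + 2)² = (1 + 2)² = 3² = 9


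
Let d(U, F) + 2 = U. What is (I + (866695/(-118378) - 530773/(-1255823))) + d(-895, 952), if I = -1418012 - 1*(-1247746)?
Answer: -25446427840603113/148661815094 ≈ -1.7117e+5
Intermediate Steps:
d(U, F) = -2 + U
I = -170266 (I = -1418012 + 1247746 = -170266)
(I + (866695/(-118378) - 530773/(-1255823))) + d(-895, 952) = (-170266 + (866695/(-118378) - 530773/(-1255823))) + (-2 - 895) = (-170266 + (866695*(-1/118378) - 530773*(-1/1255823))) - 897 = (-170266 + (-866695/118378 + 530773/1255823)) - 897 = (-170266 - 1025583668791/148661815094) - 897 = -25313078192463795/148661815094 - 897 = -25446427840603113/148661815094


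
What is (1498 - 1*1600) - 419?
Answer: -521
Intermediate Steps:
(1498 - 1*1600) - 419 = (1498 - 1600) - 419 = -102 - 419 = -521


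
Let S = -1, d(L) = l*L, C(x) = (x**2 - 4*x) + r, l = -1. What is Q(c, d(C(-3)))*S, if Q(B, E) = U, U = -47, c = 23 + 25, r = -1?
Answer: 47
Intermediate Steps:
C(x) = -1 + x**2 - 4*x (C(x) = (x**2 - 4*x) - 1 = -1 + x**2 - 4*x)
d(L) = -L
c = 48
Q(B, E) = -47
Q(c, d(C(-3)))*S = -47*(-1) = 47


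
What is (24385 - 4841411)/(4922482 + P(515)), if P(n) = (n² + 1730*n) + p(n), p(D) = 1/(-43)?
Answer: -103566059/130691125 ≈ -0.79245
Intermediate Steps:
p(D) = -1/43
P(n) = -1/43 + n² + 1730*n (P(n) = (n² + 1730*n) - 1/43 = -1/43 + n² + 1730*n)
(24385 - 4841411)/(4922482 + P(515)) = (24385 - 4841411)/(4922482 + (-1/43 + 515² + 1730*515)) = -4817026/(4922482 + (-1/43 + 265225 + 890950)) = -4817026/(4922482 + 49715524/43) = -4817026/261382250/43 = -4817026*43/261382250 = -103566059/130691125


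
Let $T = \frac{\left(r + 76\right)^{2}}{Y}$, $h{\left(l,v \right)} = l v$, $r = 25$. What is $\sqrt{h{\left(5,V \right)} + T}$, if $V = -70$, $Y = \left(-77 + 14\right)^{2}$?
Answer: $\frac{i \sqrt{1378949}}{63} \approx 18.639 i$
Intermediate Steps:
$Y = 3969$ ($Y = \left(-63\right)^{2} = 3969$)
$T = \frac{10201}{3969}$ ($T = \frac{\left(25 + 76\right)^{2}}{3969} = 101^{2} \cdot \frac{1}{3969} = 10201 \cdot \frac{1}{3969} = \frac{10201}{3969} \approx 2.5702$)
$\sqrt{h{\left(5,V \right)} + T} = \sqrt{5 \left(-70\right) + \frac{10201}{3969}} = \sqrt{-350 + \frac{10201}{3969}} = \sqrt{- \frac{1378949}{3969}} = \frac{i \sqrt{1378949}}{63}$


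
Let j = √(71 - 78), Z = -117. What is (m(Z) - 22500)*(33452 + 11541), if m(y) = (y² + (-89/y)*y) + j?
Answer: -400437700 + 44993*I*√7 ≈ -4.0044e+8 + 1.1904e+5*I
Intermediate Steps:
j = I*√7 (j = √(-7) = I*√7 ≈ 2.6458*I)
m(y) = -89 + y² + I*√7 (m(y) = (y² + (-89/y)*y) + I*√7 = (y² - 89) + I*√7 = (-89 + y²) + I*√7 = -89 + y² + I*√7)
(m(Z) - 22500)*(33452 + 11541) = ((-89 + (-117)² + I*√7) - 22500)*(33452 + 11541) = ((-89 + 13689 + I*√7) - 22500)*44993 = ((13600 + I*√7) - 22500)*44993 = (-8900 + I*√7)*44993 = -400437700 + 44993*I*√7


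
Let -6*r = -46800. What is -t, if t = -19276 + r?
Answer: 11476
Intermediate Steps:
r = 7800 (r = -⅙*(-46800) = 7800)
t = -11476 (t = -19276 + 7800 = -11476)
-t = -1*(-11476) = 11476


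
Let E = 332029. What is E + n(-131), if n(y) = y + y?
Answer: 331767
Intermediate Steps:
n(y) = 2*y
E + n(-131) = 332029 + 2*(-131) = 332029 - 262 = 331767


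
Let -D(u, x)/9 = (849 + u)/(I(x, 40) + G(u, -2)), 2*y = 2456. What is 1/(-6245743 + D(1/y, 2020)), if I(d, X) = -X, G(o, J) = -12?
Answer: -63856/398818781851 ≈ -1.6011e-7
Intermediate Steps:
y = 1228 (y = (½)*2456 = 1228)
D(u, x) = 7641/52 + 9*u/52 (D(u, x) = -9*(849 + u)/(-1*40 - 12) = -9*(849 + u)/(-40 - 12) = -9*(849 + u)/(-52) = -9*(849 + u)*(-1)/52 = -9*(-849/52 - u/52) = 7641/52 + 9*u/52)
1/(-6245743 + D(1/y, 2020)) = 1/(-6245743 + (7641/52 + (9/52)/1228)) = 1/(-6245743 + (7641/52 + (9/52)*(1/1228))) = 1/(-6245743 + (7641/52 + 9/63856)) = 1/(-6245743 + 9383157/63856) = 1/(-398818781851/63856) = -63856/398818781851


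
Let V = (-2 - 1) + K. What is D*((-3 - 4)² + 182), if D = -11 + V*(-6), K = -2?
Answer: 4389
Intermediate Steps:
V = -5 (V = (-2 - 1) - 2 = -3 - 2 = -5)
D = 19 (D = -11 - 5*(-6) = -11 + 30 = 19)
D*((-3 - 4)² + 182) = 19*((-3 - 4)² + 182) = 19*((-7)² + 182) = 19*(49 + 182) = 19*231 = 4389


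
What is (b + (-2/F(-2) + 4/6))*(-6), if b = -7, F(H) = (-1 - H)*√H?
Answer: 38 - 6*I*√2 ≈ 38.0 - 8.4853*I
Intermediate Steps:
F(H) = √H*(-1 - H)
(b + (-2/F(-2) + 4/6))*(-6) = (-7 + (-2*(-I*√2/(2*(-1 - 1*(-2)))) + 4/6))*(-6) = (-7 + (-2*(-I*√2/(2*(-1 + 2))) + 4*(⅙)))*(-6) = (-7 + (-2*(-I*√2/2) + ⅔))*(-6) = (-7 + (-(-1)*I*√2 + ⅔))*(-6) = (-7 + (I*√2 + ⅔))*(-6) = (-7 + (⅔ + I*√2))*(-6) = (-19/3 + I*√2)*(-6) = 38 - 6*I*√2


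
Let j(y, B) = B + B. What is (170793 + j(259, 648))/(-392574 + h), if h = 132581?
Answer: -172089/259993 ≈ -0.66190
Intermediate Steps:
j(y, B) = 2*B
(170793 + j(259, 648))/(-392574 + h) = (170793 + 2*648)/(-392574 + 132581) = (170793 + 1296)/(-259993) = 172089*(-1/259993) = -172089/259993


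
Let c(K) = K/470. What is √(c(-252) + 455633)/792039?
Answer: √25162302815/186129165 ≈ 0.00085224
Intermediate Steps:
c(K) = K/470 (c(K) = K*(1/470) = K/470)
√(c(-252) + 455633)/792039 = √((1/470)*(-252) + 455633)/792039 = √(-126/235 + 455633)*(1/792039) = √(107073629/235)*(1/792039) = (√25162302815/235)*(1/792039) = √25162302815/186129165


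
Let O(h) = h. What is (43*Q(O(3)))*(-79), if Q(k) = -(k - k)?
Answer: 0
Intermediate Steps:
Q(k) = 0 (Q(k) = -1*0 = 0)
(43*Q(O(3)))*(-79) = (43*0)*(-79) = 0*(-79) = 0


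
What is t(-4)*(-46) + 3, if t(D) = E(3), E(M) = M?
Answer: -135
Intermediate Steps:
t(D) = 3
t(-4)*(-46) + 3 = 3*(-46) + 3 = -138 + 3 = -135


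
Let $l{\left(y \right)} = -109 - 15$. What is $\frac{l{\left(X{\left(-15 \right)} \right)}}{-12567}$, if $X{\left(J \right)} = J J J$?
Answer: $\frac{124}{12567} \approx 0.0098671$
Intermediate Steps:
$X{\left(J \right)} = J^{3}$ ($X{\left(J \right)} = J^{2} J = J^{3}$)
$l{\left(y \right)} = -124$
$\frac{l{\left(X{\left(-15 \right)} \right)}}{-12567} = - \frac{124}{-12567} = \left(-124\right) \left(- \frac{1}{12567}\right) = \frac{124}{12567}$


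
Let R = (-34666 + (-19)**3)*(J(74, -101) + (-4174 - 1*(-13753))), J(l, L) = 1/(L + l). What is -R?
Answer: 10739693800/27 ≈ 3.9777e+8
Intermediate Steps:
R = -10739693800/27 (R = (-34666 + (-19)**3)*(1/(-101 + 74) + (-4174 - 1*(-13753))) = (-34666 - 6859)*(1/(-27) + (-4174 + 13753)) = -41525*(-1/27 + 9579) = -41525*258632/27 = -10739693800/27 ≈ -3.9777e+8)
-R = -1*(-10739693800/27) = 10739693800/27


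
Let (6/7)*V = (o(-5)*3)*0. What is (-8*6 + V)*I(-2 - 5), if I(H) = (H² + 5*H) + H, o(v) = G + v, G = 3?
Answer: -336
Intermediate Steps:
o(v) = 3 + v
I(H) = H² + 6*H
V = 0 (V = 7*(((3 - 5)*3)*0)/6 = 7*(-2*3*0)/6 = 7*(-6*0)/6 = (7/6)*0 = 0)
(-8*6 + V)*I(-2 - 5) = (-8*6 + 0)*((-2 - 5)*(6 + (-2 - 5))) = (-48 + 0)*(-7*(6 - 7)) = -(-336)*(-1) = -48*7 = -336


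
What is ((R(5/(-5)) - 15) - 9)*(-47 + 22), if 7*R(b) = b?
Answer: 4225/7 ≈ 603.57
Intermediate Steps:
R(b) = b/7
((R(5/(-5)) - 15) - 9)*(-47 + 22) = (((5/(-5))/7 - 15) - 9)*(-47 + 22) = (((5*(-⅕))/7 - 15) - 9)*(-25) = (((⅐)*(-1) - 15) - 9)*(-25) = ((-⅐ - 15) - 9)*(-25) = (-106/7 - 9)*(-25) = -169/7*(-25) = 4225/7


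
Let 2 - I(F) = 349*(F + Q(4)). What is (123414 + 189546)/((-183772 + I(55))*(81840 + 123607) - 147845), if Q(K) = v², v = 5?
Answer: -20864/2899414885 ≈ -7.1959e-6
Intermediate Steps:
Q(K) = 25 (Q(K) = 5² = 25)
I(F) = -8723 - 349*F (I(F) = 2 - 349*(F + 25) = 2 - 349*(25 + F) = 2 - (8725 + 349*F) = 2 + (-8725 - 349*F) = -8723 - 349*F)
(123414 + 189546)/((-183772 + I(55))*(81840 + 123607) - 147845) = (123414 + 189546)/((-183772 + (-8723 - 349*55))*(81840 + 123607) - 147845) = 312960/((-183772 + (-8723 - 19195))*205447 - 147845) = 312960/((-183772 - 27918)*205447 - 147845) = 312960/(-211690*205447 - 147845) = 312960/(-43491075430 - 147845) = 312960/(-43491223275) = 312960*(-1/43491223275) = -20864/2899414885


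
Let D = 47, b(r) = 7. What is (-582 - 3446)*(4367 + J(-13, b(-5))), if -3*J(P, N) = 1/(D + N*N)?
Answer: -1266498865/72 ≈ -1.7590e+7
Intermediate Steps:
J(P, N) = -1/(3*(47 + N²)) (J(P, N) = -1/(3*(47 + N*N)) = -1/(3*(47 + N²)))
(-582 - 3446)*(4367 + J(-13, b(-5))) = (-582 - 3446)*(4367 - 1/(141 + 3*7²)) = -4028*(4367 - 1/(141 + 3*49)) = -4028*(4367 - 1/(141 + 147)) = -4028*(4367 - 1/288) = -4028*1257695/288 = -1266498865/72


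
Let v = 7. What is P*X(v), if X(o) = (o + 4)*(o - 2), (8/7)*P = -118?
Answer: -22715/4 ≈ -5678.8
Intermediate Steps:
P = -413/4 (P = (7/8)*(-118) = -413/4 ≈ -103.25)
X(o) = (-2 + o)*(4 + o) (X(o) = (4 + o)*(-2 + o) = (-2 + o)*(4 + o))
P*X(v) = -413*(-8 + 7² + 2*7)/4 = -413*(-8 + 49 + 14)/4 = -413/4*55 = -22715/4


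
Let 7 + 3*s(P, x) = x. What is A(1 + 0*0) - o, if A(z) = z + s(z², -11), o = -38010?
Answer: 38005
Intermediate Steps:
s(P, x) = -7/3 + x/3
A(z) = -6 + z (A(z) = z + (-7/3 + (⅓)*(-11)) = z + (-7/3 - 11/3) = z - 6 = -6 + z)
A(1 + 0*0) - o = (-6 + (1 + 0*0)) - 1*(-38010) = (-6 + (1 + 0)) + 38010 = (-6 + 1) + 38010 = -5 + 38010 = 38005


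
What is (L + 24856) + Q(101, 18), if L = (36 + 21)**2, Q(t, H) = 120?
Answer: 28225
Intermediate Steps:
L = 3249 (L = 57**2 = 3249)
(L + 24856) + Q(101, 18) = (3249 + 24856) + 120 = 28105 + 120 = 28225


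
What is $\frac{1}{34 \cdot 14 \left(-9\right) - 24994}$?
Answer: $- \frac{1}{29278} \approx -3.4155 \cdot 10^{-5}$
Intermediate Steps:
$\frac{1}{34 \cdot 14 \left(-9\right) - 24994} = \frac{1}{476 \left(-9\right) - 24994} = \frac{1}{-4284 - 24994} = \frac{1}{-29278} = - \frac{1}{29278}$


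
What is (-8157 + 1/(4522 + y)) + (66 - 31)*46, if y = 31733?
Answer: -237361484/36255 ≈ -6547.0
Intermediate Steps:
(-8157 + 1/(4522 + y)) + (66 - 31)*46 = (-8157 + 1/(4522 + 31733)) + (66 - 31)*46 = (-8157 + 1/36255) + 35*46 = (-8157 + 1/36255) + 1610 = -295732034/36255 + 1610 = -237361484/36255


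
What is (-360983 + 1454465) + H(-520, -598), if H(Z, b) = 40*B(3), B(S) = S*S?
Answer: 1093842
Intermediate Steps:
B(S) = S²
H(Z, b) = 360 (H(Z, b) = 40*3² = 40*9 = 360)
(-360983 + 1454465) + H(-520, -598) = (-360983 + 1454465) + 360 = 1093482 + 360 = 1093842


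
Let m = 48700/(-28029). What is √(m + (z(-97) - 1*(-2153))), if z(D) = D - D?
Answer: √1690085270373/28029 ≈ 46.382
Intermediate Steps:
z(D) = 0
m = -48700/28029 (m = 48700*(-1/28029) = -48700/28029 ≈ -1.7375)
√(m + (z(-97) - 1*(-2153))) = √(-48700/28029 + (0 - 1*(-2153))) = √(-48700/28029 + (0 + 2153)) = √(-48700/28029 + 2153) = √(60297737/28029) = √1690085270373/28029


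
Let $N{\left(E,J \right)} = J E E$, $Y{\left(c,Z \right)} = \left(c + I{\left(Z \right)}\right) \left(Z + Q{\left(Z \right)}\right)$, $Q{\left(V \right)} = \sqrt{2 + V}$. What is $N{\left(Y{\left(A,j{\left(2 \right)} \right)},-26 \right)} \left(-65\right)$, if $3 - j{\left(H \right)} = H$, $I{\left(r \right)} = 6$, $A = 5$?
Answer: $817960 + 408980 \sqrt{3} \approx 1.5263 \cdot 10^{6}$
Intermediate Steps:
$j{\left(H \right)} = 3 - H$
$Y{\left(c,Z \right)} = \left(6 + c\right) \left(Z + \sqrt{2 + Z}\right)$ ($Y{\left(c,Z \right)} = \left(c + 6\right) \left(Z + \sqrt{2 + Z}\right) = \left(6 + c\right) \left(Z + \sqrt{2 + Z}\right)$)
$N{\left(E,J \right)} = J E^{2}$ ($N{\left(E,J \right)} = E J E = J E^{2}$)
$N{\left(Y{\left(A,j{\left(2 \right)} \right)},-26 \right)} \left(-65\right) = - 26 \left(6 \left(3 - 2\right) + 6 \sqrt{2 + \left(3 - 2\right)} + \left(3 - 2\right) 5 + 5 \sqrt{2 + \left(3 - 2\right)}\right)^{2} \left(-65\right) = - 26 \left(6 \cdot 1 + 6 \sqrt{2 + 1} + 1 \cdot 5 + 5 \sqrt{2 + 1}\right)^{2} \left(-65\right) = - 26 \left(6 + 6 \sqrt{3} + 5 + 5 \sqrt{3}\right)^{2} \left(-65\right) = - 26 \left(11 + 11 \sqrt{3}\right)^{2} \left(-65\right) = 1690 \left(11 + 11 \sqrt{3}\right)^{2}$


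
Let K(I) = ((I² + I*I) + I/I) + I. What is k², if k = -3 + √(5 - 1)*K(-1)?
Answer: 1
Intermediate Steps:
K(I) = 1 + I + 2*I² (K(I) = ((I² + I²) + 1) + I = (2*I² + 1) + I = (1 + 2*I²) + I = 1 + I + 2*I²)
k = 1 (k = -3 + √(5 - 1)*(1 - 1 + 2*(-1)²) = -3 + √4*(1 - 1 + 2*1) = -3 + 2*(1 - 1 + 2) = -3 + 2*2 = -3 + 4 = 1)
k² = 1² = 1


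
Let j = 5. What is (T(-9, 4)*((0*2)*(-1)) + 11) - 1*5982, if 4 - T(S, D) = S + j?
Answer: -5971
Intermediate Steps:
T(S, D) = -1 - S (T(S, D) = 4 - (S + 5) = 4 - (5 + S) = 4 + (-5 - S) = -1 - S)
(T(-9, 4)*((0*2)*(-1)) + 11) - 1*5982 = ((-1 - 1*(-9))*((0*2)*(-1)) + 11) - 1*5982 = ((-1 + 9)*(0*(-1)) + 11) - 5982 = (8*0 + 11) - 5982 = (0 + 11) - 5982 = 11 - 5982 = -5971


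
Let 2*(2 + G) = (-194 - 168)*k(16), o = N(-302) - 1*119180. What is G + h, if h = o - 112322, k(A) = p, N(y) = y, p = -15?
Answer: -229091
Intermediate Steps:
k(A) = -15
o = -119482 (o = -302 - 1*119180 = -302 - 119180 = -119482)
G = 2713 (G = -2 + ((-194 - 168)*(-15))/2 = -2 + (-362*(-15))/2 = -2 + (½)*5430 = -2 + 2715 = 2713)
h = -231804 (h = -119482 - 112322 = -231804)
G + h = 2713 - 231804 = -229091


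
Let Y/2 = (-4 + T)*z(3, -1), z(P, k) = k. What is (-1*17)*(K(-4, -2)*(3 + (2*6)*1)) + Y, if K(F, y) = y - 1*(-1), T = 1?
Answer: 261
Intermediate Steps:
K(F, y) = 1 + y (K(F, y) = y + 1 = 1 + y)
Y = 6 (Y = 2*((-4 + 1)*(-1)) = 2*(-3*(-1)) = 2*3 = 6)
(-1*17)*(K(-4, -2)*(3 + (2*6)*1)) + Y = (-1*17)*((1 - 2)*(3 + (2*6)*1)) + 6 = -(-17)*(3 + 12*1) + 6 = -(-17)*(3 + 12) + 6 = -(-17)*15 + 6 = -17*(-15) + 6 = 255 + 6 = 261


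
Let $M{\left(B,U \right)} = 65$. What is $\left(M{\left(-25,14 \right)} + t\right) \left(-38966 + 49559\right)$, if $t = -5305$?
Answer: $-55507320$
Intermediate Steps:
$\left(M{\left(-25,14 \right)} + t\right) \left(-38966 + 49559\right) = \left(65 - 5305\right) \left(-38966 + 49559\right) = \left(-5240\right) 10593 = -55507320$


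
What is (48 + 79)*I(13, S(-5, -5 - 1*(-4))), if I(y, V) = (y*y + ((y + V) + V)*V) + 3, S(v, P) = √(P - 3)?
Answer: 20828 + 3302*I ≈ 20828.0 + 3302.0*I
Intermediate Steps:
S(v, P) = √(-3 + P)
I(y, V) = 3 + y² + V*(y + 2*V) (I(y, V) = (y² + ((V + y) + V)*V) + 3 = (y² + (y + 2*V)*V) + 3 = (y² + V*(y + 2*V)) + 3 = 3 + y² + V*(y + 2*V))
(48 + 79)*I(13, S(-5, -5 - 1*(-4))) = (48 + 79)*(3 + 13² + 2*(√(-3 + (-5 - 1*(-4))))² + √(-3 + (-5 - 1*(-4)))*13) = 127*(3 + 169 + 2*(√(-3 + (-5 + 4)))² + √(-3 + (-5 + 4))*13) = 127*(3 + 169 + 2*(√(-3 - 1))² + √(-3 - 1)*13) = 127*(3 + 169 + 2*(√(-4))² + √(-4)*13) = 127*(3 + 169 + 2*(2*I)² + (2*I)*13) = 127*(3 + 169 + 2*(-4) + 26*I) = 127*(3 + 169 - 8 + 26*I) = 127*(164 + 26*I) = 20828 + 3302*I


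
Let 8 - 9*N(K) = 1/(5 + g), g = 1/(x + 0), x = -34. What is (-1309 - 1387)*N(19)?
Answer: -3553328/1521 ≈ -2336.2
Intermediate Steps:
g = -1/34 (g = 1/(-34 + 0) = 1/(-34) = -1/34 ≈ -0.029412)
N(K) = 1318/1521 (N(K) = 8/9 - 1/(9*(5 - 1/34)) = 8/9 - 1/(9*169/34) = 8/9 - ⅑*34/169 = 8/9 - 34/1521 = 1318/1521)
(-1309 - 1387)*N(19) = (-1309 - 1387)*(1318/1521) = -2696*1318/1521 = -3553328/1521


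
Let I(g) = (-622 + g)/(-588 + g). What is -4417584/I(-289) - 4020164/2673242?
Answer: -5178367202978030/1217661731 ≈ -4.2527e+6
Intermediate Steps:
I(g) = (-622 + g)/(-588 + g)
-4417584/I(-289) - 4020164/2673242 = -4417584*(-588 - 289)/(-622 - 289) - 4020164/2673242 = -4417584/(-911/(-877)) - 4020164*1/2673242 = -4417584/((-1/877*(-911))) - 2010082/1336621 = -4417584/911/877 - 2010082/1336621 = -4417584*877/911 - 2010082/1336621 = -3874221168/911 - 2010082/1336621 = -5178367202978030/1217661731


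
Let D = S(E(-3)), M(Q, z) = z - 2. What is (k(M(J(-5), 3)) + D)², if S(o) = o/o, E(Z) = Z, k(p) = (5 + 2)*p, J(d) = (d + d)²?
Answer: 64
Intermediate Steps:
J(d) = 4*d² (J(d) = (2*d)² = 4*d²)
M(Q, z) = -2 + z
k(p) = 7*p
S(o) = 1
D = 1
(k(M(J(-5), 3)) + D)² = (7*(-2 + 3) + 1)² = (7*1 + 1)² = (7 + 1)² = 8² = 64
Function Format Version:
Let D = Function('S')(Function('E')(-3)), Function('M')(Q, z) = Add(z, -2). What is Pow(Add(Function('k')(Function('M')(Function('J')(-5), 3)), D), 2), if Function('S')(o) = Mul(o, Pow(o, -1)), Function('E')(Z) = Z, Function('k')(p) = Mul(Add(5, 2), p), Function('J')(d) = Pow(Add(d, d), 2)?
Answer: 64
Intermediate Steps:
Function('J')(d) = Mul(4, Pow(d, 2)) (Function('J')(d) = Pow(Mul(2, d), 2) = Mul(4, Pow(d, 2)))
Function('M')(Q, z) = Add(-2, z)
Function('k')(p) = Mul(7, p)
Function('S')(o) = 1
D = 1
Pow(Add(Function('k')(Function('M')(Function('J')(-5), 3)), D), 2) = Pow(Add(Mul(7, Add(-2, 3)), 1), 2) = Pow(Add(Mul(7, 1), 1), 2) = Pow(Add(7, 1), 2) = Pow(8, 2) = 64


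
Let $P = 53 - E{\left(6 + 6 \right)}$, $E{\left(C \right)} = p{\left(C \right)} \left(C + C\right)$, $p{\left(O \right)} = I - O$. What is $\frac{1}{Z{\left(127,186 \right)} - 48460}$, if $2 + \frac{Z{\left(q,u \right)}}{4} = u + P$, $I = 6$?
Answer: $- \frac{1}{46936} \approx -2.1306 \cdot 10^{-5}$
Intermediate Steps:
$p{\left(O \right)} = 6 - O$
$E{\left(C \right)} = 2 C \left(6 - C\right)$ ($E{\left(C \right)} = \left(6 - C\right) \left(C + C\right) = \left(6 - C\right) 2 C = 2 C \left(6 - C\right)$)
$P = 197$ ($P = 53 - 2 \left(6 + 6\right) \left(6 - \left(6 + 6\right)\right) = 53 - 2 \cdot 12 \left(6 - 12\right) = 53 - 2 \cdot 12 \left(-6\right) = 53 - -144 = 53 + 144 = 197$)
$Z{\left(q,u \right)} = 780 + 4 u$ ($Z{\left(q,u \right)} = -8 + 4 \left(u + 197\right) = -8 + 4 \left(197 + u\right) = -8 + \left(788 + 4 u\right) = 780 + 4 u$)
$\frac{1}{Z{\left(127,186 \right)} - 48460} = \frac{1}{\left(780 + 4 \cdot 186\right) - 48460} = \frac{1}{\left(780 + 744\right) - 48460} = \frac{1}{1524 - 48460} = \frac{1}{-46936} = - \frac{1}{46936}$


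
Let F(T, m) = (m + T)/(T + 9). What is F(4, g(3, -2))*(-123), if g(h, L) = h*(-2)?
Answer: 246/13 ≈ 18.923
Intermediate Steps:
g(h, L) = -2*h
F(T, m) = (T + m)/(9 + T)
F(4, g(3, -2))*(-123) = ((4 - 2*3)/(9 + 4))*(-123) = ((4 - 6)/13)*(-123) = ((1/13)*(-2))*(-123) = -2/13*(-123) = 246/13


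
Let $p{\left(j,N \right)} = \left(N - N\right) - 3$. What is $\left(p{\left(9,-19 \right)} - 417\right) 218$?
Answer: $-91560$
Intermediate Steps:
$p{\left(j,N \right)} = -3$ ($p{\left(j,N \right)} = 0 - 3 = -3$)
$\left(p{\left(9,-19 \right)} - 417\right) 218 = \left(-3 - 417\right) 218 = \left(-420\right) 218 = -91560$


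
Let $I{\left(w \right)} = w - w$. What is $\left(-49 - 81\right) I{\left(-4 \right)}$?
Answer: $0$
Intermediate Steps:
$I{\left(w \right)} = 0$
$\left(-49 - 81\right) I{\left(-4 \right)} = \left(-49 - 81\right) 0 = \left(-130\right) 0 = 0$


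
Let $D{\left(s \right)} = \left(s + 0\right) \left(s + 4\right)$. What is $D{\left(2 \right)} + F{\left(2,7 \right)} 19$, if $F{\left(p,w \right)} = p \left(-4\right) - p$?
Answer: $-178$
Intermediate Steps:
$D{\left(s \right)} = s \left(4 + s\right)$
$F{\left(p,w \right)} = - 5 p$ ($F{\left(p,w \right)} = - 4 p - p = - 5 p$)
$D{\left(2 \right)} + F{\left(2,7 \right)} 19 = 2 \left(4 + 2\right) + \left(-5\right) 2 \cdot 19 = 2 \cdot 6 - 190 = 12 - 190 = -178$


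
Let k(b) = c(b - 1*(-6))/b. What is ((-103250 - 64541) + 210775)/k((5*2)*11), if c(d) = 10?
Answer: 472824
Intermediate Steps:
k(b) = 10/b
((-103250 - 64541) + 210775)/k((5*2)*11) = ((-103250 - 64541) + 210775)/((10/(((5*2)*11)))) = (-167791 + 210775)/((10/((10*11)))) = 42984/((10/110)) = 42984/((10*(1/110))) = 42984/(1/11) = 42984*11 = 472824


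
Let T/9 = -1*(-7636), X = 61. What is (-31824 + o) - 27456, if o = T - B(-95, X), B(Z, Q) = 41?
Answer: 9403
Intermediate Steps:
T = 68724 (T = 9*(-1*(-7636)) = 9*7636 = 68724)
o = 68683 (o = 68724 - 1*41 = 68724 - 41 = 68683)
(-31824 + o) - 27456 = (-31824 + 68683) - 27456 = 36859 - 27456 = 9403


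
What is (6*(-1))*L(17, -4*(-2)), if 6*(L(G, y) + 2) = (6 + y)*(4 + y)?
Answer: -156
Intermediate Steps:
L(G, y) = -2 + (4 + y)*(6 + y)/6 (L(G, y) = -2 + ((6 + y)*(4 + y))/6 = -2 + ((4 + y)*(6 + y))/6 = -2 + (4 + y)*(6 + y)/6)
(6*(-1))*L(17, -4*(-2)) = (6*(-1))*(2 + (-4*(-2))²/6 + 5*(-4*(-2))/3) = -6*(2 + (⅙)*8² + (5/3)*8) = -6*(2 + (⅙)*64 + 40/3) = -6*(2 + 32/3 + 40/3) = -6*26 = -156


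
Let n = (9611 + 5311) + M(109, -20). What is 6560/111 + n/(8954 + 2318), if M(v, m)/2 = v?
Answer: 18906215/312798 ≈ 60.442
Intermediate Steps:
M(v, m) = 2*v
n = 15140 (n = (9611 + 5311) + 2*109 = 14922 + 218 = 15140)
6560/111 + n/(8954 + 2318) = 6560/111 + 15140/(8954 + 2318) = 6560*(1/111) + 15140/11272 = 6560/111 + 15140*(1/11272) = 6560/111 + 3785/2818 = 18906215/312798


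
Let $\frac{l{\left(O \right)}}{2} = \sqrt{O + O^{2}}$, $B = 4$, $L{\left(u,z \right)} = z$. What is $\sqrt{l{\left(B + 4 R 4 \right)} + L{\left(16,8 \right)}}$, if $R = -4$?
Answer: $2 \sqrt{2 + \sqrt{885}} \approx 11.269$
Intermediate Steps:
$l{\left(O \right)} = 2 \sqrt{O + O^{2}}$
$\sqrt{l{\left(B + 4 R 4 \right)} + L{\left(16,8 \right)}} = \sqrt{2 \sqrt{\left(4 + 4 \left(\left(-4\right) 4\right)\right) \left(1 + \left(4 + 4 \left(\left(-4\right) 4\right)\right)\right)} + 8} = \sqrt{2 \sqrt{\left(4 + 4 \left(-16\right)\right) \left(1 + \left(4 + 4 \left(-16\right)\right)\right)} + 8} = \sqrt{2 \sqrt{\left(4 - 64\right) \left(1 + \left(4 - 64\right)\right)} + 8} = \sqrt{2 \sqrt{- 60 \left(1 - 60\right)} + 8} = \sqrt{2 \sqrt{\left(-60\right) \left(-59\right)} + 8} = \sqrt{2 \sqrt{3540} + 8} = \sqrt{2 \cdot 2 \sqrt{885} + 8} = \sqrt{4 \sqrt{885} + 8} = \sqrt{8 + 4 \sqrt{885}}$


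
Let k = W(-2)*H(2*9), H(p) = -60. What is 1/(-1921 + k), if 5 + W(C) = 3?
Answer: -1/1801 ≈ -0.00055525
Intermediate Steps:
W(C) = -2 (W(C) = -5 + 3 = -2)
k = 120 (k = -2*(-60) = 120)
1/(-1921 + k) = 1/(-1921 + 120) = 1/(-1801) = -1/1801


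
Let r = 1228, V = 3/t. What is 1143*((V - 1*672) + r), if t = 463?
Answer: 294243633/463 ≈ 6.3552e+5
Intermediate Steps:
V = 3/463 ≈ 0.0064795
1143*((V - 1*672) + r) = 1143*((3/463 - 1*672) + 1228) = 1143*((3/463 - 672) + 1228) = 1143*(-311133/463 + 1228) = 1143*(257431/463) = 294243633/463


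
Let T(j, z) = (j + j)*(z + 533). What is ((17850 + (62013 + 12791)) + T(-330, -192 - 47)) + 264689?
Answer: 163303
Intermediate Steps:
T(j, z) = 2*j*(533 + z) (T(j, z) = (2*j)*(533 + z) = 2*j*(533 + z))
((17850 + (62013 + 12791)) + T(-330, -192 - 47)) + 264689 = ((17850 + (62013 + 12791)) + 2*(-330)*(533 + (-192 - 47))) + 264689 = ((17850 + 74804) + 2*(-330)*(533 - 239)) + 264689 = (92654 + 2*(-330)*294) + 264689 = (92654 - 194040) + 264689 = -101386 + 264689 = 163303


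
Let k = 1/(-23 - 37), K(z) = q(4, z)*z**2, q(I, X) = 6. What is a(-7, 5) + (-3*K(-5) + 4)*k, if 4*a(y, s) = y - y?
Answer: 223/30 ≈ 7.4333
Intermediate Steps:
a(y, s) = 0 (a(y, s) = (y - y)/4 = (1/4)*0 = 0)
K(z) = 6*z**2
k = -1/60 (k = 1/(-60) = -1/60 ≈ -0.016667)
a(-7, 5) + (-3*K(-5) + 4)*k = 0 + (-18*(-5)**2 + 4)*(-1/60) = 0 + (-18*25 + 4)*(-1/60) = 0 + (-3*150 + 4)*(-1/60) = 0 + (-450 + 4)*(-1/60) = 0 - 446*(-1/60) = 0 + 223/30 = 223/30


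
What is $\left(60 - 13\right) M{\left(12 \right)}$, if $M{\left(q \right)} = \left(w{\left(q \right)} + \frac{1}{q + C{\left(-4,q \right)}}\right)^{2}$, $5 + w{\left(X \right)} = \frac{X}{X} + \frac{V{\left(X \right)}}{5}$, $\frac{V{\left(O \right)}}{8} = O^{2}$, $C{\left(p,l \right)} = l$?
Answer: $\frac{34703480663}{14400} \approx 2.41 \cdot 10^{6}$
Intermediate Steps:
$V{\left(O \right)} = 8 O^{2}$
$w{\left(X \right)} = -4 + \frac{8 X^{2}}{5}$ ($w{\left(X \right)} = -5 + \left(\frac{X}{X} + \frac{8 X^{2}}{5}\right) = -5 + \left(1 + 8 X^{2} \cdot \frac{1}{5}\right) = -5 + \left(1 + \frac{8 X^{2}}{5}\right) = -4 + \frac{8 X^{2}}{5}$)
$M{\left(q \right)} = \left(-4 + \frac{1}{2 q} + \frac{8 q^{2}}{5}\right)^{2}$ ($M{\left(q \right)} = \left(\left(-4 + \frac{8 q^{2}}{5}\right) + \frac{1}{q + q}\right)^{2} = \left(\left(-4 + \frac{8 q^{2}}{5}\right) + \frac{1}{2 q}\right)^{2} = \left(-4 + \frac{1}{2 q} + \frac{8 q^{2}}{5}\right)^{2}$)
$\left(60 - 13\right) M{\left(12 \right)} = \left(60 - 13\right) \frac{\left(5 - 480 + 16 \cdot 12^{3}\right)^{2}}{100 \cdot 144} = 47 \cdot \frac{1}{100} \cdot \frac{1}{144} \left(5 - 480 + 16 \cdot 1728\right)^{2} = 47 \cdot \frac{1}{100} \cdot \frac{1}{144} \left(5 - 480 + 27648\right)^{2} = 47 \cdot \frac{1}{100} \cdot \frac{1}{144} \cdot 27173^{2} = 47 \cdot \frac{1}{100} \cdot \frac{1}{144} \cdot 738371929 = 47 \cdot \frac{738371929}{14400} = \frac{34703480663}{14400}$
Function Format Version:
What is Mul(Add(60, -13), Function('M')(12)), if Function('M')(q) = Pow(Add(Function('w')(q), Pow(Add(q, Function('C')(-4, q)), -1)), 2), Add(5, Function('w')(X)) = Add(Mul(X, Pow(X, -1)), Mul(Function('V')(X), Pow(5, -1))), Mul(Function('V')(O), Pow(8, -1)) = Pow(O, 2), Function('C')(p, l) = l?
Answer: Rational(34703480663, 14400) ≈ 2.4100e+6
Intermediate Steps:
Function('V')(O) = Mul(8, Pow(O, 2))
Function('w')(X) = Add(-4, Mul(Rational(8, 5), Pow(X, 2))) (Function('w')(X) = Add(-5, Add(Mul(X, Pow(X, -1)), Mul(Mul(8, Pow(X, 2)), Pow(5, -1)))) = Add(-5, Add(1, Mul(Mul(8, Pow(X, 2)), Rational(1, 5)))) = Add(-5, Add(1, Mul(Rational(8, 5), Pow(X, 2)))) = Add(-4, Mul(Rational(8, 5), Pow(X, 2))))
Function('M')(q) = Pow(Add(-4, Mul(Rational(1, 2), Pow(q, -1)), Mul(Rational(8, 5), Pow(q, 2))), 2) (Function('M')(q) = Pow(Add(Add(-4, Mul(Rational(8, 5), Pow(q, 2))), Pow(Add(q, q), -1)), 2) = Pow(Add(Add(-4, Mul(Rational(8, 5), Pow(q, 2))), Pow(Mul(2, q), -1)), 2) = Pow(Add(Add(-4, Mul(Rational(8, 5), Pow(q, 2))), Mul(Rational(1, 2), Pow(q, -1))), 2) = Pow(Add(-4, Mul(Rational(1, 2), Pow(q, -1)), Mul(Rational(8, 5), Pow(q, 2))), 2))
Mul(Add(60, -13), Function('M')(12)) = Mul(Add(60, -13), Mul(Rational(1, 100), Pow(12, -2), Pow(Add(5, Mul(-40, 12), Mul(16, Pow(12, 3))), 2))) = Mul(47, Mul(Rational(1, 100), Rational(1, 144), Pow(Add(5, -480, Mul(16, 1728)), 2))) = Mul(47, Mul(Rational(1, 100), Rational(1, 144), Pow(Add(5, -480, 27648), 2))) = Mul(47, Mul(Rational(1, 100), Rational(1, 144), Pow(27173, 2))) = Mul(47, Mul(Rational(1, 100), Rational(1, 144), 738371929)) = Mul(47, Rational(738371929, 14400)) = Rational(34703480663, 14400)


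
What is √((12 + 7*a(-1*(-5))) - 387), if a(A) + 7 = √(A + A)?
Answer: √(-424 + 7*√10) ≈ 20.047*I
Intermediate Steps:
a(A) = -7 + √2*√A (a(A) = -7 + √(A + A) = -7 + √(2*A) = -7 + √2*√A)
√((12 + 7*a(-1*(-5))) - 387) = √((12 + 7*(-7 + √2*√(-1*(-5)))) - 387) = √((12 + 7*(-7 + √2*√5)) - 387) = √((12 + 7*(-7 + √10)) - 387) = √((12 + (-49 + 7*√10)) - 387) = √((-37 + 7*√10) - 387) = √(-424 + 7*√10)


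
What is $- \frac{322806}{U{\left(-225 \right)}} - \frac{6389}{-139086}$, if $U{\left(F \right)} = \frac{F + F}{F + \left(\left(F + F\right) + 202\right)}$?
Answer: $- \frac{1179814128301}{3477150} \approx -3.3931 \cdot 10^{5}$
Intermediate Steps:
$U{\left(F \right)} = \frac{2 F}{202 + 3 F}$ ($U{\left(F \right)} = \frac{2 F}{F + \left(2 F + 202\right)} = \frac{2 F}{F + \left(202 + 2 F\right)} = \frac{2 F}{202 + 3 F}$)
$- \frac{322806}{U{\left(-225 \right)}} - \frac{6389}{-139086} = - \frac{322806}{2 \left(-225\right) \frac{1}{202 + 3 \left(-225\right)}} - \frac{6389}{-139086} = - \frac{322806}{2 \left(-225\right) \frac{1}{202 - 675}} - - \frac{6389}{139086} = - \frac{322806}{2 \left(-225\right) \frac{1}{-473}} + \frac{6389}{139086} = - \frac{322806}{2 \left(-225\right) \left(- \frac{1}{473}\right)} + \frac{6389}{139086} = - \frac{322806}{\frac{450}{473}} + \frac{6389}{139086} = \left(-322806\right) \frac{473}{450} + \frac{6389}{139086} = - \frac{25447873}{75} + \frac{6389}{139086} = - \frac{1179814128301}{3477150}$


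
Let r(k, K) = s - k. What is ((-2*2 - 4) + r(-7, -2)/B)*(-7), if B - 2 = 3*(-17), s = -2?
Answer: 397/7 ≈ 56.714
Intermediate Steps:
r(k, K) = -2 - k
B = -49 (B = 2 + 3*(-17) = 2 - 51 = -49)
((-2*2 - 4) + r(-7, -2)/B)*(-7) = ((-2*2 - 4) + (-2 - 1*(-7))/(-49))*(-7) = ((-4 - 4) + (-2 + 7)*(-1/49))*(-7) = (-8 + 5*(-1/49))*(-7) = (-8 - 5/49)*(-7) = -397/49*(-7) = 397/7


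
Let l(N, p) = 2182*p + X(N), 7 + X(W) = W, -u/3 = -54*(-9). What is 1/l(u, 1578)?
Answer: 1/3441731 ≈ 2.9055e-7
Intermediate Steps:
u = -1458 (u = -(-162)*(-9) = -3*486 = -1458)
X(W) = -7 + W
l(N, p) = -7 + N + 2182*p (l(N, p) = 2182*p + (-7 + N) = -7 + N + 2182*p)
1/l(u, 1578) = 1/(-7 - 1458 + 2182*1578) = 1/(-7 - 1458 + 3443196) = 1/3441731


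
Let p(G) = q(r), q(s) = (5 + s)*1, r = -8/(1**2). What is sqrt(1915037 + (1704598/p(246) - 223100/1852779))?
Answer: sqrt(1777551130782311)/36329 ≈ 1160.5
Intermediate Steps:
r = -8 (r = -8/1 = -8*1 = -8)
q(s) = 5 + s
p(G) = -3 (p(G) = 5 - 8 = -3)
sqrt(1915037 + (1704598/p(246) - 223100/1852779)) = sqrt(1915037 + (1704598/(-3) - 223100/1852779)) = sqrt(1915037 + (1704598*(-1/3) - 223100*1/1852779)) = sqrt(1915037 + (-1704598/3 - 223100/1852779)) = sqrt(1915037 - 350916005238/617593) = sqrt(831797440703/617593) = sqrt(1777551130782311)/36329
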